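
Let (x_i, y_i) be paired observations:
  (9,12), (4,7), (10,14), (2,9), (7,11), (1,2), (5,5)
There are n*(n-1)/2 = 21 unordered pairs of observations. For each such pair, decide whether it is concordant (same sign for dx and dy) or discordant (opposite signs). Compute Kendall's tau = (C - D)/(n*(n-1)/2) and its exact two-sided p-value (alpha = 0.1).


Step 1: Enumerate the 21 unordered pairs (i,j) with i<j and classify each by sign(x_j-x_i) * sign(y_j-y_i).
  (1,2):dx=-5,dy=-5->C; (1,3):dx=+1,dy=+2->C; (1,4):dx=-7,dy=-3->C; (1,5):dx=-2,dy=-1->C
  (1,6):dx=-8,dy=-10->C; (1,7):dx=-4,dy=-7->C; (2,3):dx=+6,dy=+7->C; (2,4):dx=-2,dy=+2->D
  (2,5):dx=+3,dy=+4->C; (2,6):dx=-3,dy=-5->C; (2,7):dx=+1,dy=-2->D; (3,4):dx=-8,dy=-5->C
  (3,5):dx=-3,dy=-3->C; (3,6):dx=-9,dy=-12->C; (3,7):dx=-5,dy=-9->C; (4,5):dx=+5,dy=+2->C
  (4,6):dx=-1,dy=-7->C; (4,7):dx=+3,dy=-4->D; (5,6):dx=-6,dy=-9->C; (5,7):dx=-2,dy=-6->C
  (6,7):dx=+4,dy=+3->C
Step 2: C = 18, D = 3, total pairs = 21.
Step 3: tau = (C - D)/(n(n-1)/2) = (18 - 3)/21 = 0.714286.
Step 4: Exact two-sided p-value (enumerate n! = 5040 permutations of y under H0): p = 0.030159.
Step 5: alpha = 0.1. reject H0.

tau_b = 0.7143 (C=18, D=3), p = 0.030159, reject H0.


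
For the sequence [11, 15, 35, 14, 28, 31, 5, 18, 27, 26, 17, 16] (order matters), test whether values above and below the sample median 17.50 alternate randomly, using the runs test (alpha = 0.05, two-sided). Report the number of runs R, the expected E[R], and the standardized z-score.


Step 1: Compute median = 17.50; label A = above, B = below.
Labels in order: BBABAABAAABB  (n_A = 6, n_B = 6)
Step 2: Count runs R = 7.
Step 3: Under H0 (random ordering), E[R] = 2*n_A*n_B/(n_A+n_B) + 1 = 2*6*6/12 + 1 = 7.0000.
        Var[R] = 2*n_A*n_B*(2*n_A*n_B - n_A - n_B) / ((n_A+n_B)^2 * (n_A+n_B-1)) = 4320/1584 = 2.7273.
        SD[R] = 1.6514.
Step 4: R = E[R], so z = 0 with no continuity correction.
Step 5: Two-sided p-value via normal approximation = 2*(1 - Phi(|z|)) = 1.000000.
Step 6: alpha = 0.05. fail to reject H0.

R = 7, z = 0.0000, p = 1.000000, fail to reject H0.


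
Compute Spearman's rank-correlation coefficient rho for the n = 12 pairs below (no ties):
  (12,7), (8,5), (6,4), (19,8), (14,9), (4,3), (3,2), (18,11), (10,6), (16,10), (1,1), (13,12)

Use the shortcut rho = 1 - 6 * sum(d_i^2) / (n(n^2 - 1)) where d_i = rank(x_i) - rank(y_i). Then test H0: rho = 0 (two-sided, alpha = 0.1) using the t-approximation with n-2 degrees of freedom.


Step 1: Rank x and y separately (midranks; no ties here).
rank(x): 12->7, 8->5, 6->4, 19->12, 14->9, 4->3, 3->2, 18->11, 10->6, 16->10, 1->1, 13->8
rank(y): 7->7, 5->5, 4->4, 8->8, 9->9, 3->3, 2->2, 11->11, 6->6, 10->10, 1->1, 12->12
Step 2: d_i = R_x(i) - R_y(i); compute d_i^2.
  (7-7)^2=0, (5-5)^2=0, (4-4)^2=0, (12-8)^2=16, (9-9)^2=0, (3-3)^2=0, (2-2)^2=0, (11-11)^2=0, (6-6)^2=0, (10-10)^2=0, (1-1)^2=0, (8-12)^2=16
sum(d^2) = 32.
Step 3: rho = 1 - 6*32 / (12*(12^2 - 1)) = 1 - 192/1716 = 0.888112.
Step 4: Under H0, t = rho * sqrt((n-2)/(1-rho^2)) = 6.1103 ~ t(10).
Step 5: Two-sided p-value from the t-distribution with 10 df = 0.000114.
Step 6: alpha = 0.1. reject H0.

rho = 0.8881, p = 0.000114, reject H0 at alpha = 0.1.


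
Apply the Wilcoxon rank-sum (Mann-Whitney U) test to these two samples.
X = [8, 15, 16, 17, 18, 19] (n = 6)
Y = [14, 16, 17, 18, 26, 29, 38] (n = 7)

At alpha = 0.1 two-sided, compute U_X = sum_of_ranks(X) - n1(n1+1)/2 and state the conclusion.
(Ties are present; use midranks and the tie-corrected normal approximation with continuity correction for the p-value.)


Step 1: Combine and sort all 13 observations; assign midranks.
sorted (value, group): (8,X), (14,Y), (15,X), (16,X), (16,Y), (17,X), (17,Y), (18,X), (18,Y), (19,X), (26,Y), (29,Y), (38,Y)
ranks: 8->1, 14->2, 15->3, 16->4.5, 16->4.5, 17->6.5, 17->6.5, 18->8.5, 18->8.5, 19->10, 26->11, 29->12, 38->13
Step 2: Rank sum for X: R1 = 1 + 3 + 4.5 + 6.5 + 8.5 + 10 = 33.5.
Step 3: U_X = R1 - n1(n1+1)/2 = 33.5 - 6*7/2 = 33.5 - 21 = 12.5.
       U_Y = n1*n2 - U_X = 42 - 12.5 = 29.5.
Step 4: Ties are present, so use the tie-corrected normal approximation (with continuity correction) for the p-value.
Step 5: p-value = 0.251135; compare to alpha = 0.1. fail to reject H0.

U_X = 12.5, p = 0.251135, fail to reject H0 at alpha = 0.1.


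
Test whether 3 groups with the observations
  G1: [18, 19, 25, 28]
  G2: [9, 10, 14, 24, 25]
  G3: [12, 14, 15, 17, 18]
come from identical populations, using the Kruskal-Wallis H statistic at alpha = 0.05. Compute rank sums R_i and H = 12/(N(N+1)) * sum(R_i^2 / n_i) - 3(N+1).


Step 1: Combine all N = 14 observations and assign midranks.
sorted (value, group, rank): (9,G2,1), (10,G2,2), (12,G3,3), (14,G2,4.5), (14,G3,4.5), (15,G3,6), (17,G3,7), (18,G1,8.5), (18,G3,8.5), (19,G1,10), (24,G2,11), (25,G1,12.5), (25,G2,12.5), (28,G1,14)
Step 2: Sum ranks within each group.
R_1 = 45 (n_1 = 4)
R_2 = 31 (n_2 = 5)
R_3 = 29 (n_3 = 5)
Step 3: H = 12/(N(N+1)) * sum(R_i^2/n_i) - 3(N+1)
     = 12/(14*15) * (45^2/4 + 31^2/5 + 29^2/5) - 3*15
     = 0.057143 * 866.65 - 45
     = 4.522857.
Step 4: Ties present; correction factor C = 1 - 18/(14^3 - 14) = 0.993407. Corrected H = 4.522857 / 0.993407 = 4.552876.
Step 5: Under H0, H ~ chi^2(2); p-value = 0.102649.
Step 6: alpha = 0.05. fail to reject H0.

H = 4.5529, df = 2, p = 0.102649, fail to reject H0.


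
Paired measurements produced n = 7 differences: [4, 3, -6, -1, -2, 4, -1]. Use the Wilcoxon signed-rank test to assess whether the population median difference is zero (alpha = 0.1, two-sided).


Step 1: Drop any zero differences (none here) and take |d_i|.
|d| = [4, 3, 6, 1, 2, 4, 1]
Step 2: Midrank |d_i| (ties get averaged ranks).
ranks: |4|->5.5, |3|->4, |6|->7, |1|->1.5, |2|->3, |4|->5.5, |1|->1.5
Step 3: Attach original signs; sum ranks with positive sign and with negative sign.
W+ = 5.5 + 4 + 5.5 = 15
W- = 7 + 1.5 + 3 + 1.5 = 13
(Check: W+ + W- = 28 should equal n(n+1)/2 = 28.)
Step 4: Test statistic W = min(W+, W-) = 13.
Step 5: Ties in |d|, so use the tie-corrected normal approximation.
        E[W] = n(n+1)/4 = 7*8/4 = 14.
        Tie groups: |d|=1 (t=2), |d|=4 (t=2); sum(t^3 - t) = 12.
        Var[W] = n(n+1)(2n+1)/24 - sum(t^3-t)/48 = 840/24 - 12/48 = 34.75.
        z = (W - E[W]) / sqrt(Var[W]) = (13 - 14) / 5.8949 = -0.1696.
        Two-sided p = 2*Phi(z) = 0.865295.
Step 6: alpha = 0.1. fail to reject H0.

W+ = 15, W- = 13, W = min = 13, p = 0.865295, fail to reject H0.


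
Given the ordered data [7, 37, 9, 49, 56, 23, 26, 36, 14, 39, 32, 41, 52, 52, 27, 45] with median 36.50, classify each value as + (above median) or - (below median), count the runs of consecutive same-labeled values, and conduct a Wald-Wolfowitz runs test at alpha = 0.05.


Step 1: Compute median = 36.50; label A = above, B = below.
Labels in order: BABAABBBBABAAABA  (n_A = 8, n_B = 8)
Step 2: Count runs R = 10.
Step 3: Under H0 (random ordering), E[R] = 2*n_A*n_B/(n_A+n_B) + 1 = 2*8*8/16 + 1 = 9.0000.
        Var[R] = 2*n_A*n_B*(2*n_A*n_B - n_A - n_B) / ((n_A+n_B)^2 * (n_A+n_B-1)) = 14336/3840 = 3.7333.
        SD[R] = 1.9322.
Step 4: Continuity-corrected z = (R - 0.5 - E[R]) / SD[R] = (10 - 0.5 - 9.0000) / 1.9322 = 0.2588.
Step 5: Two-sided p-value via normal approximation = 2*(1 - Phi(|z|)) = 0.795809.
Step 6: alpha = 0.05. fail to reject H0.

R = 10, z = 0.2588, p = 0.795809, fail to reject H0.


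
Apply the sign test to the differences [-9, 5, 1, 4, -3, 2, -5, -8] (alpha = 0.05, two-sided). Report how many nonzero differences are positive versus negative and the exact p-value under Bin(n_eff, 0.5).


Step 1: Discard zero differences. Original n = 8; n_eff = number of nonzero differences = 8.
Nonzero differences (with sign): -9, +5, +1, +4, -3, +2, -5, -8
Step 2: Count signs: positive = 4, negative = 4.
Step 3: Under H0: P(positive) = 0.5, so the number of positives S ~ Bin(8, 0.5).
Step 4: Two-sided exact p-value = sum of Bin(8,0.5) probabilities at or below the observed probability = 1.000000.
Step 5: alpha = 0.05. fail to reject H0.

n_eff = 8, pos = 4, neg = 4, p = 1.000000, fail to reject H0.


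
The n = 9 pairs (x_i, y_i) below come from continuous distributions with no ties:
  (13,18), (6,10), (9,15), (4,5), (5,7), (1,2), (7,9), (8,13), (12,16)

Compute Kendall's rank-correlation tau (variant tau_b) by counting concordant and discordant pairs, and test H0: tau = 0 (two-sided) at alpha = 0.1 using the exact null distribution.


Step 1: Enumerate the 36 unordered pairs (i,j) with i<j and classify each by sign(x_j-x_i) * sign(y_j-y_i).
  (1,2):dx=-7,dy=-8->C; (1,3):dx=-4,dy=-3->C; (1,4):dx=-9,dy=-13->C; (1,5):dx=-8,dy=-11->C
  (1,6):dx=-12,dy=-16->C; (1,7):dx=-6,dy=-9->C; (1,8):dx=-5,dy=-5->C; (1,9):dx=-1,dy=-2->C
  (2,3):dx=+3,dy=+5->C; (2,4):dx=-2,dy=-5->C; (2,5):dx=-1,dy=-3->C; (2,6):dx=-5,dy=-8->C
  (2,7):dx=+1,dy=-1->D; (2,8):dx=+2,dy=+3->C; (2,9):dx=+6,dy=+6->C; (3,4):dx=-5,dy=-10->C
  (3,5):dx=-4,dy=-8->C; (3,6):dx=-8,dy=-13->C; (3,7):dx=-2,dy=-6->C; (3,8):dx=-1,dy=-2->C
  (3,9):dx=+3,dy=+1->C; (4,5):dx=+1,dy=+2->C; (4,6):dx=-3,dy=-3->C; (4,7):dx=+3,dy=+4->C
  (4,8):dx=+4,dy=+8->C; (4,9):dx=+8,dy=+11->C; (5,6):dx=-4,dy=-5->C; (5,7):dx=+2,dy=+2->C
  (5,8):dx=+3,dy=+6->C; (5,9):dx=+7,dy=+9->C; (6,7):dx=+6,dy=+7->C; (6,8):dx=+7,dy=+11->C
  (6,9):dx=+11,dy=+14->C; (7,8):dx=+1,dy=+4->C; (7,9):dx=+5,dy=+7->C; (8,9):dx=+4,dy=+3->C
Step 2: C = 35, D = 1, total pairs = 36.
Step 3: tau = (C - D)/(n(n-1)/2) = (35 - 1)/36 = 0.944444.
Step 4: Exact two-sided p-value (enumerate n! = 362880 permutations of y under H0): p = 0.000050.
Step 5: alpha = 0.1. reject H0.

tau_b = 0.9444 (C=35, D=1), p = 0.000050, reject H0.


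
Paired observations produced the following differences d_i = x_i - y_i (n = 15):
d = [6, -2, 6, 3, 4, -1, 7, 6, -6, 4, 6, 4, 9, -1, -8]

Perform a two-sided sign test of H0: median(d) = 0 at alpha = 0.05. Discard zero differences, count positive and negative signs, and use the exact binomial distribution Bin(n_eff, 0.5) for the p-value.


Step 1: Discard zero differences. Original n = 15; n_eff = number of nonzero differences = 15.
Nonzero differences (with sign): +6, -2, +6, +3, +4, -1, +7, +6, -6, +4, +6, +4, +9, -1, -8
Step 2: Count signs: positive = 10, negative = 5.
Step 3: Under H0: P(positive) = 0.5, so the number of positives S ~ Bin(15, 0.5).
Step 4: Two-sided exact p-value = sum of Bin(15,0.5) probabilities at or below the observed probability = 0.301758.
Step 5: alpha = 0.05. fail to reject H0.

n_eff = 15, pos = 10, neg = 5, p = 0.301758, fail to reject H0.


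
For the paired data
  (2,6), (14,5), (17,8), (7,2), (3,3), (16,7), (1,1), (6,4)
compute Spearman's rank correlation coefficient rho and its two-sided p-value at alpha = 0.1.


Step 1: Rank x and y separately (midranks; no ties here).
rank(x): 2->2, 14->6, 17->8, 7->5, 3->3, 16->7, 1->1, 6->4
rank(y): 6->6, 5->5, 8->8, 2->2, 3->3, 7->7, 1->1, 4->4
Step 2: d_i = R_x(i) - R_y(i); compute d_i^2.
  (2-6)^2=16, (6-5)^2=1, (8-8)^2=0, (5-2)^2=9, (3-3)^2=0, (7-7)^2=0, (1-1)^2=0, (4-4)^2=0
sum(d^2) = 26.
Step 3: rho = 1 - 6*26 / (8*(8^2 - 1)) = 1 - 156/504 = 0.690476.
Step 4: Under H0, t = rho * sqrt((n-2)/(1-rho^2)) = 2.3382 ~ t(6).
Step 5: Two-sided p-value from the t-distribution with 6 df = 0.057990.
Step 6: alpha = 0.1. reject H0.

rho = 0.6905, p = 0.057990, reject H0 at alpha = 0.1.


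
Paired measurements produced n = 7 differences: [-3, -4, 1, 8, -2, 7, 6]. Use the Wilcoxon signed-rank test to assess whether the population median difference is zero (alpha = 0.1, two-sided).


Step 1: Drop any zero differences (none here) and take |d_i|.
|d| = [3, 4, 1, 8, 2, 7, 6]
Step 2: Midrank |d_i| (ties get averaged ranks).
ranks: |3|->3, |4|->4, |1|->1, |8|->7, |2|->2, |7|->6, |6|->5
Step 3: Attach original signs; sum ranks with positive sign and with negative sign.
W+ = 1 + 7 + 6 + 5 = 19
W- = 3 + 4 + 2 = 9
(Check: W+ + W- = 28 should equal n(n+1)/2 = 28.)
Step 4: Test statistic W = min(W+, W-) = 9.
Step 5: No ties, so the exact null distribution over the 2^7 = 128 sign assignments gives the two-sided p-value = 0.468750.
Step 6: alpha = 0.1. fail to reject H0.

W+ = 19, W- = 9, W = min = 9, p = 0.468750, fail to reject H0.


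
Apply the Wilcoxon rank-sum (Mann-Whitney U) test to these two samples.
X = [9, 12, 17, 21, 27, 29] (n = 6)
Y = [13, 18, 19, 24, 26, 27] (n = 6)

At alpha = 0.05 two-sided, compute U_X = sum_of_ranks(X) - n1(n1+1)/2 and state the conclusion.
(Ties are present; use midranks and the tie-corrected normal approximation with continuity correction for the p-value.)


Step 1: Combine and sort all 12 observations; assign midranks.
sorted (value, group): (9,X), (12,X), (13,Y), (17,X), (18,Y), (19,Y), (21,X), (24,Y), (26,Y), (27,X), (27,Y), (29,X)
ranks: 9->1, 12->2, 13->3, 17->4, 18->5, 19->6, 21->7, 24->8, 26->9, 27->10.5, 27->10.5, 29->12
Step 2: Rank sum for X: R1 = 1 + 2 + 4 + 7 + 10.5 + 12 = 36.5.
Step 3: U_X = R1 - n1(n1+1)/2 = 36.5 - 6*7/2 = 36.5 - 21 = 15.5.
       U_Y = n1*n2 - U_X = 36 - 15.5 = 20.5.
Step 4: Ties are present, so use the tie-corrected normal approximation (with continuity correction) for the p-value.
Step 5: p-value = 0.748349; compare to alpha = 0.05. fail to reject H0.

U_X = 15.5, p = 0.748349, fail to reject H0 at alpha = 0.05.


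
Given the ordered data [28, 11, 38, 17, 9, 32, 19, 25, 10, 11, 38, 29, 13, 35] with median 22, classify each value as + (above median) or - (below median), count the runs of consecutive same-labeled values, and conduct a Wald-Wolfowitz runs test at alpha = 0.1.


Step 1: Compute median = 22; label A = above, B = below.
Labels in order: ABABBABABBAABA  (n_A = 7, n_B = 7)
Step 2: Count runs R = 11.
Step 3: Under H0 (random ordering), E[R] = 2*n_A*n_B/(n_A+n_B) + 1 = 2*7*7/14 + 1 = 8.0000.
        Var[R] = 2*n_A*n_B*(2*n_A*n_B - n_A - n_B) / ((n_A+n_B)^2 * (n_A+n_B-1)) = 8232/2548 = 3.2308.
        SD[R] = 1.7974.
Step 4: Continuity-corrected z = (R - 0.5 - E[R]) / SD[R] = (11 - 0.5 - 8.0000) / 1.7974 = 1.3909.
Step 5: Two-sided p-value via normal approximation = 2*(1 - Phi(|z|)) = 0.164264.
Step 6: alpha = 0.1. fail to reject H0.

R = 11, z = 1.3909, p = 0.164264, fail to reject H0.


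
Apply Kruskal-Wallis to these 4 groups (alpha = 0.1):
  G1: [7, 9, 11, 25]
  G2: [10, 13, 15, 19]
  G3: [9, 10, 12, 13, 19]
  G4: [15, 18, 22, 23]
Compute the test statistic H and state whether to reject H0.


Step 1: Combine all N = 17 observations and assign midranks.
sorted (value, group, rank): (7,G1,1), (9,G1,2.5), (9,G3,2.5), (10,G2,4.5), (10,G3,4.5), (11,G1,6), (12,G3,7), (13,G2,8.5), (13,G3,8.5), (15,G2,10.5), (15,G4,10.5), (18,G4,12), (19,G2,13.5), (19,G3,13.5), (22,G4,15), (23,G4,16), (25,G1,17)
Step 2: Sum ranks within each group.
R_1 = 26.5 (n_1 = 4)
R_2 = 37 (n_2 = 4)
R_3 = 36 (n_3 = 5)
R_4 = 53.5 (n_4 = 4)
Step 3: H = 12/(N(N+1)) * sum(R_i^2/n_i) - 3(N+1)
     = 12/(17*18) * (26.5^2/4 + 37^2/4 + 36^2/5 + 53.5^2/4) - 3*18
     = 0.039216 * 1492.58 - 54
     = 4.532353.
Step 4: Ties present; correction factor C = 1 - 30/(17^3 - 17) = 0.993873. Corrected H = 4.532353 / 0.993873 = 4.560296.
Step 5: Under H0, H ~ chi^2(3); p-value = 0.206975.
Step 6: alpha = 0.1. fail to reject H0.

H = 4.5603, df = 3, p = 0.206975, fail to reject H0.


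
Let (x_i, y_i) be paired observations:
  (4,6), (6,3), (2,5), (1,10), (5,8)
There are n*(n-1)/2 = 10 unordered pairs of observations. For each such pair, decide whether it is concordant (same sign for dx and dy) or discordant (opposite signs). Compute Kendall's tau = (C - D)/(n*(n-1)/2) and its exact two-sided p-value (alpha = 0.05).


Step 1: Enumerate the 10 unordered pairs (i,j) with i<j and classify each by sign(x_j-x_i) * sign(y_j-y_i).
  (1,2):dx=+2,dy=-3->D; (1,3):dx=-2,dy=-1->C; (1,4):dx=-3,dy=+4->D; (1,5):dx=+1,dy=+2->C
  (2,3):dx=-4,dy=+2->D; (2,4):dx=-5,dy=+7->D; (2,5):dx=-1,dy=+5->D; (3,4):dx=-1,dy=+5->D
  (3,5):dx=+3,dy=+3->C; (4,5):dx=+4,dy=-2->D
Step 2: C = 3, D = 7, total pairs = 10.
Step 3: tau = (C - D)/(n(n-1)/2) = (3 - 7)/10 = -0.400000.
Step 4: Exact two-sided p-value (enumerate n! = 120 permutations of y under H0): p = 0.483333.
Step 5: alpha = 0.05. fail to reject H0.

tau_b = -0.4000 (C=3, D=7), p = 0.483333, fail to reject H0.


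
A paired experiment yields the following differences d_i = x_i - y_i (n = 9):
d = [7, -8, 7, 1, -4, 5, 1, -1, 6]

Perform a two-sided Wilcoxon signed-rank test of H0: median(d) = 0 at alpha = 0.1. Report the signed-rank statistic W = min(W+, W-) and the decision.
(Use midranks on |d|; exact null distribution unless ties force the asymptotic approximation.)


Step 1: Drop any zero differences (none here) and take |d_i|.
|d| = [7, 8, 7, 1, 4, 5, 1, 1, 6]
Step 2: Midrank |d_i| (ties get averaged ranks).
ranks: |7|->7.5, |8|->9, |7|->7.5, |1|->2, |4|->4, |5|->5, |1|->2, |1|->2, |6|->6
Step 3: Attach original signs; sum ranks with positive sign and with negative sign.
W+ = 7.5 + 7.5 + 2 + 5 + 2 + 6 = 30
W- = 9 + 4 + 2 = 15
(Check: W+ + W- = 45 should equal n(n+1)/2 = 45.)
Step 4: Test statistic W = min(W+, W-) = 15.
Step 5: Ties in |d|, so use the tie-corrected normal approximation.
        E[W] = n(n+1)/4 = 9*10/4 = 22.5.
        Tie groups: |d|=1 (t=3), |d|=7 (t=2); sum(t^3 - t) = 30.
        Var[W] = n(n+1)(2n+1)/24 - sum(t^3-t)/48 = 1710/24 - 30/48 = 70.625.
        z = (W - E[W]) / sqrt(Var[W]) = (15 - 22.5) / 8.4039 = -0.8924.
        Two-sided p = 2*Phi(z) = 0.372154.
Step 6: alpha = 0.1. fail to reject H0.

W+ = 30, W- = 15, W = min = 15, p = 0.372154, fail to reject H0.


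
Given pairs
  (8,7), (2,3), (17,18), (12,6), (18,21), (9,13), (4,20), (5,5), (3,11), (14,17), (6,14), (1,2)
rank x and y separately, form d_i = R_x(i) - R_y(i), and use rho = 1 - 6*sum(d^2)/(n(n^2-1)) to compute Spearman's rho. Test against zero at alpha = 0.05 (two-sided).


Step 1: Rank x and y separately (midranks; no ties here).
rank(x): 8->7, 2->2, 17->11, 12->9, 18->12, 9->8, 4->4, 5->5, 3->3, 14->10, 6->6, 1->1
rank(y): 7->5, 3->2, 18->10, 6->4, 21->12, 13->7, 20->11, 5->3, 11->6, 17->9, 14->8, 2->1
Step 2: d_i = R_x(i) - R_y(i); compute d_i^2.
  (7-5)^2=4, (2-2)^2=0, (11-10)^2=1, (9-4)^2=25, (12-12)^2=0, (8-7)^2=1, (4-11)^2=49, (5-3)^2=4, (3-6)^2=9, (10-9)^2=1, (6-8)^2=4, (1-1)^2=0
sum(d^2) = 98.
Step 3: rho = 1 - 6*98 / (12*(12^2 - 1)) = 1 - 588/1716 = 0.657343.
Step 4: Under H0, t = rho * sqrt((n-2)/(1-rho^2)) = 2.7584 ~ t(10).
Step 5: Two-sided p-value from the t-distribution with 10 df = 0.020185.
Step 6: alpha = 0.05. reject H0.

rho = 0.6573, p = 0.020185, reject H0 at alpha = 0.05.


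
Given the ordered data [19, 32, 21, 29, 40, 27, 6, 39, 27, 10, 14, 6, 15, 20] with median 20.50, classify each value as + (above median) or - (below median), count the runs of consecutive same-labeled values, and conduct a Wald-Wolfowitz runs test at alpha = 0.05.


Step 1: Compute median = 20.50; label A = above, B = below.
Labels in order: BAAAAABAABBBBB  (n_A = 7, n_B = 7)
Step 2: Count runs R = 5.
Step 3: Under H0 (random ordering), E[R] = 2*n_A*n_B/(n_A+n_B) + 1 = 2*7*7/14 + 1 = 8.0000.
        Var[R] = 2*n_A*n_B*(2*n_A*n_B - n_A - n_B) / ((n_A+n_B)^2 * (n_A+n_B-1)) = 8232/2548 = 3.2308.
        SD[R] = 1.7974.
Step 4: Continuity-corrected z = (R + 0.5 - E[R]) / SD[R] = (5 + 0.5 - 8.0000) / 1.7974 = -1.3909.
Step 5: Two-sided p-value via normal approximation = 2*(1 - Phi(|z|)) = 0.164264.
Step 6: alpha = 0.05. fail to reject H0.

R = 5, z = -1.3909, p = 0.164264, fail to reject H0.


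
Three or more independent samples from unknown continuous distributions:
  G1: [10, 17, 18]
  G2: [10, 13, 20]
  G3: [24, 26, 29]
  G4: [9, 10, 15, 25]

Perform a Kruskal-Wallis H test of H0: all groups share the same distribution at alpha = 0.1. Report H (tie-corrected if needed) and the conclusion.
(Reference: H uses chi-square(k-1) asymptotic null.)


Step 1: Combine all N = 13 observations and assign midranks.
sorted (value, group, rank): (9,G4,1), (10,G1,3), (10,G2,3), (10,G4,3), (13,G2,5), (15,G4,6), (17,G1,7), (18,G1,8), (20,G2,9), (24,G3,10), (25,G4,11), (26,G3,12), (29,G3,13)
Step 2: Sum ranks within each group.
R_1 = 18 (n_1 = 3)
R_2 = 17 (n_2 = 3)
R_3 = 35 (n_3 = 3)
R_4 = 21 (n_4 = 4)
Step 3: H = 12/(N(N+1)) * sum(R_i^2/n_i) - 3(N+1)
     = 12/(13*14) * (18^2/3 + 17^2/3 + 35^2/3 + 21^2/4) - 3*14
     = 0.065934 * 722.917 - 42
     = 5.664835.
Step 4: Ties present; correction factor C = 1 - 24/(13^3 - 13) = 0.989011. Corrected H = 5.664835 / 0.989011 = 5.727778.
Step 5: Under H0, H ~ chi^2(3); p-value = 0.125632.
Step 6: alpha = 0.1. fail to reject H0.

H = 5.7278, df = 3, p = 0.125632, fail to reject H0.


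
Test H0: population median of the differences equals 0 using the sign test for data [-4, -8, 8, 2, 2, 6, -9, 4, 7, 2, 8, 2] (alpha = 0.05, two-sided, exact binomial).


Step 1: Discard zero differences. Original n = 12; n_eff = number of nonzero differences = 12.
Nonzero differences (with sign): -4, -8, +8, +2, +2, +6, -9, +4, +7, +2, +8, +2
Step 2: Count signs: positive = 9, negative = 3.
Step 3: Under H0: P(positive) = 0.5, so the number of positives S ~ Bin(12, 0.5).
Step 4: Two-sided exact p-value = sum of Bin(12,0.5) probabilities at or below the observed probability = 0.145996.
Step 5: alpha = 0.05. fail to reject H0.

n_eff = 12, pos = 9, neg = 3, p = 0.145996, fail to reject H0.


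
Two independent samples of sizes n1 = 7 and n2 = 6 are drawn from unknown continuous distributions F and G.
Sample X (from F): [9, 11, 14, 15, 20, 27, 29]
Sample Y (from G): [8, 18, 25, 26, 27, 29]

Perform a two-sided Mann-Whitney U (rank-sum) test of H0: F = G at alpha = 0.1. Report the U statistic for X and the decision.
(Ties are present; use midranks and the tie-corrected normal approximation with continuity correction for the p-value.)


Step 1: Combine and sort all 13 observations; assign midranks.
sorted (value, group): (8,Y), (9,X), (11,X), (14,X), (15,X), (18,Y), (20,X), (25,Y), (26,Y), (27,X), (27,Y), (29,X), (29,Y)
ranks: 8->1, 9->2, 11->3, 14->4, 15->5, 18->6, 20->7, 25->8, 26->9, 27->10.5, 27->10.5, 29->12.5, 29->12.5
Step 2: Rank sum for X: R1 = 2 + 3 + 4 + 5 + 7 + 10.5 + 12.5 = 44.
Step 3: U_X = R1 - n1(n1+1)/2 = 44 - 7*8/2 = 44 - 28 = 16.
       U_Y = n1*n2 - U_X = 42 - 16 = 26.
Step 4: Ties are present, so use the tie-corrected normal approximation (with continuity correction) for the p-value.
Step 5: p-value = 0.519167; compare to alpha = 0.1. fail to reject H0.

U_X = 16, p = 0.519167, fail to reject H0 at alpha = 0.1.


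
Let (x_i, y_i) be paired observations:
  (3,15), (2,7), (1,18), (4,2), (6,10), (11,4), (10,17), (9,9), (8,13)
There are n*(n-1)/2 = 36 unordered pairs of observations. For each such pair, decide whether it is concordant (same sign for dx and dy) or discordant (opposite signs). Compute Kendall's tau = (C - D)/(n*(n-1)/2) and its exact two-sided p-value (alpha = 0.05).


Step 1: Enumerate the 36 unordered pairs (i,j) with i<j and classify each by sign(x_j-x_i) * sign(y_j-y_i).
  (1,2):dx=-1,dy=-8->C; (1,3):dx=-2,dy=+3->D; (1,4):dx=+1,dy=-13->D; (1,5):dx=+3,dy=-5->D
  (1,6):dx=+8,dy=-11->D; (1,7):dx=+7,dy=+2->C; (1,8):dx=+6,dy=-6->D; (1,9):dx=+5,dy=-2->D
  (2,3):dx=-1,dy=+11->D; (2,4):dx=+2,dy=-5->D; (2,5):dx=+4,dy=+3->C; (2,6):dx=+9,dy=-3->D
  (2,7):dx=+8,dy=+10->C; (2,8):dx=+7,dy=+2->C; (2,9):dx=+6,dy=+6->C; (3,4):dx=+3,dy=-16->D
  (3,5):dx=+5,dy=-8->D; (3,6):dx=+10,dy=-14->D; (3,7):dx=+9,dy=-1->D; (3,8):dx=+8,dy=-9->D
  (3,9):dx=+7,dy=-5->D; (4,5):dx=+2,dy=+8->C; (4,6):dx=+7,dy=+2->C; (4,7):dx=+6,dy=+15->C
  (4,8):dx=+5,dy=+7->C; (4,9):dx=+4,dy=+11->C; (5,6):dx=+5,dy=-6->D; (5,7):dx=+4,dy=+7->C
  (5,8):dx=+3,dy=-1->D; (5,9):dx=+2,dy=+3->C; (6,7):dx=-1,dy=+13->D; (6,8):dx=-2,dy=+5->D
  (6,9):dx=-3,dy=+9->D; (7,8):dx=-1,dy=-8->C; (7,9):dx=-2,dy=-4->C; (8,9):dx=-1,dy=+4->D
Step 2: C = 15, D = 21, total pairs = 36.
Step 3: tau = (C - D)/(n(n-1)/2) = (15 - 21)/36 = -0.166667.
Step 4: Exact two-sided p-value (enumerate n! = 362880 permutations of y under H0): p = 0.612202.
Step 5: alpha = 0.05. fail to reject H0.

tau_b = -0.1667 (C=15, D=21), p = 0.612202, fail to reject H0.


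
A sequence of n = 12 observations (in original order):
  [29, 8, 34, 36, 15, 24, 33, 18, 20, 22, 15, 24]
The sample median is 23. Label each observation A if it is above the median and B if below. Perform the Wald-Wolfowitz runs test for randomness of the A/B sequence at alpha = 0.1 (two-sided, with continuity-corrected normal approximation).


Step 1: Compute median = 23; label A = above, B = below.
Labels in order: ABAABAABBBBA  (n_A = 6, n_B = 6)
Step 2: Count runs R = 7.
Step 3: Under H0 (random ordering), E[R] = 2*n_A*n_B/(n_A+n_B) + 1 = 2*6*6/12 + 1 = 7.0000.
        Var[R] = 2*n_A*n_B*(2*n_A*n_B - n_A - n_B) / ((n_A+n_B)^2 * (n_A+n_B-1)) = 4320/1584 = 2.7273.
        SD[R] = 1.6514.
Step 4: R = E[R], so z = 0 with no continuity correction.
Step 5: Two-sided p-value via normal approximation = 2*(1 - Phi(|z|)) = 1.000000.
Step 6: alpha = 0.1. fail to reject H0.

R = 7, z = 0.0000, p = 1.000000, fail to reject H0.


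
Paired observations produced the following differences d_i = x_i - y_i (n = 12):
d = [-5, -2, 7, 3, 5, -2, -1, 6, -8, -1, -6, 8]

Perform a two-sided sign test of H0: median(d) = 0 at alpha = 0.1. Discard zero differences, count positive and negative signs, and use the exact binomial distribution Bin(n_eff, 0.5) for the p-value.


Step 1: Discard zero differences. Original n = 12; n_eff = number of nonzero differences = 12.
Nonzero differences (with sign): -5, -2, +7, +3, +5, -2, -1, +6, -8, -1, -6, +8
Step 2: Count signs: positive = 5, negative = 7.
Step 3: Under H0: P(positive) = 0.5, so the number of positives S ~ Bin(12, 0.5).
Step 4: Two-sided exact p-value = sum of Bin(12,0.5) probabilities at or below the observed probability = 0.774414.
Step 5: alpha = 0.1. fail to reject H0.

n_eff = 12, pos = 5, neg = 7, p = 0.774414, fail to reject H0.


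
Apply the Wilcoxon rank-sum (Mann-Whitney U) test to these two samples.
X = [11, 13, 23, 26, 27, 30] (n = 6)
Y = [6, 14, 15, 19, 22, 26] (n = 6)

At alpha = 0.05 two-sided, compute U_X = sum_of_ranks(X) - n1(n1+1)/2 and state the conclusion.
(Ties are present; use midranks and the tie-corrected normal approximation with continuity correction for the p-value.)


Step 1: Combine and sort all 12 observations; assign midranks.
sorted (value, group): (6,Y), (11,X), (13,X), (14,Y), (15,Y), (19,Y), (22,Y), (23,X), (26,X), (26,Y), (27,X), (30,X)
ranks: 6->1, 11->2, 13->3, 14->4, 15->5, 19->6, 22->7, 23->8, 26->9.5, 26->9.5, 27->11, 30->12
Step 2: Rank sum for X: R1 = 2 + 3 + 8 + 9.5 + 11 + 12 = 45.5.
Step 3: U_X = R1 - n1(n1+1)/2 = 45.5 - 6*7/2 = 45.5 - 21 = 24.5.
       U_Y = n1*n2 - U_X = 36 - 24.5 = 11.5.
Step 4: Ties are present, so use the tie-corrected normal approximation (with continuity correction) for the p-value.
Step 5: p-value = 0.335822; compare to alpha = 0.05. fail to reject H0.

U_X = 24.5, p = 0.335822, fail to reject H0 at alpha = 0.05.


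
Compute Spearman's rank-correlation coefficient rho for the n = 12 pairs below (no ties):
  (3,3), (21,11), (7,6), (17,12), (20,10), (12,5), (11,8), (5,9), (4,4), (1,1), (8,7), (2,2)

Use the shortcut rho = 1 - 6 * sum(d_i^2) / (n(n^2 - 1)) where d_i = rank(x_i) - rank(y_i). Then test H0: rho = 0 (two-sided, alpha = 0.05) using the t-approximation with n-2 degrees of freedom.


Step 1: Rank x and y separately (midranks; no ties here).
rank(x): 3->3, 21->12, 7->6, 17->10, 20->11, 12->9, 11->8, 5->5, 4->4, 1->1, 8->7, 2->2
rank(y): 3->3, 11->11, 6->6, 12->12, 10->10, 5->5, 8->8, 9->9, 4->4, 1->1, 7->7, 2->2
Step 2: d_i = R_x(i) - R_y(i); compute d_i^2.
  (3-3)^2=0, (12-11)^2=1, (6-6)^2=0, (10-12)^2=4, (11-10)^2=1, (9-5)^2=16, (8-8)^2=0, (5-9)^2=16, (4-4)^2=0, (1-1)^2=0, (7-7)^2=0, (2-2)^2=0
sum(d^2) = 38.
Step 3: rho = 1 - 6*38 / (12*(12^2 - 1)) = 1 - 228/1716 = 0.867133.
Step 4: Under H0, t = rho * sqrt((n-2)/(1-rho^2)) = 5.5054 ~ t(10).
Step 5: Two-sided p-value from the t-distribution with 10 df = 0.000260.
Step 6: alpha = 0.05. reject H0.

rho = 0.8671, p = 0.000260, reject H0 at alpha = 0.05.


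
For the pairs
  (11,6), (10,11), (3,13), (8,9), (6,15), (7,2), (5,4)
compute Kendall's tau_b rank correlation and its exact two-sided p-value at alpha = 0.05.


Step 1: Enumerate the 21 unordered pairs (i,j) with i<j and classify each by sign(x_j-x_i) * sign(y_j-y_i).
  (1,2):dx=-1,dy=+5->D; (1,3):dx=-8,dy=+7->D; (1,4):dx=-3,dy=+3->D; (1,5):dx=-5,dy=+9->D
  (1,6):dx=-4,dy=-4->C; (1,7):dx=-6,dy=-2->C; (2,3):dx=-7,dy=+2->D; (2,4):dx=-2,dy=-2->C
  (2,5):dx=-4,dy=+4->D; (2,6):dx=-3,dy=-9->C; (2,7):dx=-5,dy=-7->C; (3,4):dx=+5,dy=-4->D
  (3,5):dx=+3,dy=+2->C; (3,6):dx=+4,dy=-11->D; (3,7):dx=+2,dy=-9->D; (4,5):dx=-2,dy=+6->D
  (4,6):dx=-1,dy=-7->C; (4,7):dx=-3,dy=-5->C; (5,6):dx=+1,dy=-13->D; (5,7):dx=-1,dy=-11->C
  (6,7):dx=-2,dy=+2->D
Step 2: C = 9, D = 12, total pairs = 21.
Step 3: tau = (C - D)/(n(n-1)/2) = (9 - 12)/21 = -0.142857.
Step 4: Exact two-sided p-value (enumerate n! = 5040 permutations of y under H0): p = 0.772619.
Step 5: alpha = 0.05. fail to reject H0.

tau_b = -0.1429 (C=9, D=12), p = 0.772619, fail to reject H0.


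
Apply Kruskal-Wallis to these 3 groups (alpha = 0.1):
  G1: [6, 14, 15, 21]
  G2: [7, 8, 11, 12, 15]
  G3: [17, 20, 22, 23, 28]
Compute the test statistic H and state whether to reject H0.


Step 1: Combine all N = 14 observations and assign midranks.
sorted (value, group, rank): (6,G1,1), (7,G2,2), (8,G2,3), (11,G2,4), (12,G2,5), (14,G1,6), (15,G1,7.5), (15,G2,7.5), (17,G3,9), (20,G3,10), (21,G1,11), (22,G3,12), (23,G3,13), (28,G3,14)
Step 2: Sum ranks within each group.
R_1 = 25.5 (n_1 = 4)
R_2 = 21.5 (n_2 = 5)
R_3 = 58 (n_3 = 5)
Step 3: H = 12/(N(N+1)) * sum(R_i^2/n_i) - 3(N+1)
     = 12/(14*15) * (25.5^2/4 + 21.5^2/5 + 58^2/5) - 3*15
     = 0.057143 * 927.812 - 45
     = 8.017857.
Step 4: Ties present; correction factor C = 1 - 6/(14^3 - 14) = 0.997802. Corrected H = 8.017857 / 0.997802 = 8.035518.
Step 5: Under H0, H ~ chi^2(2); p-value = 0.017993.
Step 6: alpha = 0.1. reject H0.

H = 8.0355, df = 2, p = 0.017993, reject H0.


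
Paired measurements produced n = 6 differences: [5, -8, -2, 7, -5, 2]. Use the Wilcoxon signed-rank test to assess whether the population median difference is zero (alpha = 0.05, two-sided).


Step 1: Drop any zero differences (none here) and take |d_i|.
|d| = [5, 8, 2, 7, 5, 2]
Step 2: Midrank |d_i| (ties get averaged ranks).
ranks: |5|->3.5, |8|->6, |2|->1.5, |7|->5, |5|->3.5, |2|->1.5
Step 3: Attach original signs; sum ranks with positive sign and with negative sign.
W+ = 3.5 + 5 + 1.5 = 10
W- = 6 + 1.5 + 3.5 = 11
(Check: W+ + W- = 21 should equal n(n+1)/2 = 21.)
Step 4: Test statistic W = min(W+, W-) = 10.
Step 5: Ties in |d|, so use the tie-corrected normal approximation.
        E[W] = n(n+1)/4 = 6*7/4 = 10.5.
        Tie groups: |d|=2 (t=2), |d|=5 (t=2); sum(t^3 - t) = 12.
        Var[W] = n(n+1)(2n+1)/24 - sum(t^3-t)/48 = 546/24 - 12/48 = 22.5.
        z = (W - E[W]) / sqrt(Var[W]) = (10 - 10.5) / 4.7434 = -0.1054.
        Two-sided p = 2*Phi(z) = 0.916051.
Step 6: alpha = 0.05. fail to reject H0.

W+ = 10, W- = 11, W = min = 10, p = 0.916051, fail to reject H0.


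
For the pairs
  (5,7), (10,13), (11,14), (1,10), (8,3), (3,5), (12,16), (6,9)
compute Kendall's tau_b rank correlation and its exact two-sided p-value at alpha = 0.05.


Step 1: Enumerate the 28 unordered pairs (i,j) with i<j and classify each by sign(x_j-x_i) * sign(y_j-y_i).
  (1,2):dx=+5,dy=+6->C; (1,3):dx=+6,dy=+7->C; (1,4):dx=-4,dy=+3->D; (1,5):dx=+3,dy=-4->D
  (1,6):dx=-2,dy=-2->C; (1,7):dx=+7,dy=+9->C; (1,8):dx=+1,dy=+2->C; (2,3):dx=+1,dy=+1->C
  (2,4):dx=-9,dy=-3->C; (2,5):dx=-2,dy=-10->C; (2,6):dx=-7,dy=-8->C; (2,7):dx=+2,dy=+3->C
  (2,8):dx=-4,dy=-4->C; (3,4):dx=-10,dy=-4->C; (3,5):dx=-3,dy=-11->C; (3,6):dx=-8,dy=-9->C
  (3,7):dx=+1,dy=+2->C; (3,8):dx=-5,dy=-5->C; (4,5):dx=+7,dy=-7->D; (4,6):dx=+2,dy=-5->D
  (4,7):dx=+11,dy=+6->C; (4,8):dx=+5,dy=-1->D; (5,6):dx=-5,dy=+2->D; (5,7):dx=+4,dy=+13->C
  (5,8):dx=-2,dy=+6->D; (6,7):dx=+9,dy=+11->C; (6,8):dx=+3,dy=+4->C; (7,8):dx=-6,dy=-7->C
Step 2: C = 21, D = 7, total pairs = 28.
Step 3: tau = (C - D)/(n(n-1)/2) = (21 - 7)/28 = 0.500000.
Step 4: Exact two-sided p-value (enumerate n! = 40320 permutations of y under H0): p = 0.108681.
Step 5: alpha = 0.05. fail to reject H0.

tau_b = 0.5000 (C=21, D=7), p = 0.108681, fail to reject H0.


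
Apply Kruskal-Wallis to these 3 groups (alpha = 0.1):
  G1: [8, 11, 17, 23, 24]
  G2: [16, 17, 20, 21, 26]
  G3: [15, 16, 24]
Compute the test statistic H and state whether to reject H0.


Step 1: Combine all N = 13 observations and assign midranks.
sorted (value, group, rank): (8,G1,1), (11,G1,2), (15,G3,3), (16,G2,4.5), (16,G3,4.5), (17,G1,6.5), (17,G2,6.5), (20,G2,8), (21,G2,9), (23,G1,10), (24,G1,11.5), (24,G3,11.5), (26,G2,13)
Step 2: Sum ranks within each group.
R_1 = 31 (n_1 = 5)
R_2 = 41 (n_2 = 5)
R_3 = 19 (n_3 = 3)
Step 3: H = 12/(N(N+1)) * sum(R_i^2/n_i) - 3(N+1)
     = 12/(13*14) * (31^2/5 + 41^2/5 + 19^2/3) - 3*14
     = 0.065934 * 648.733 - 42
     = 0.773626.
Step 4: Ties present; correction factor C = 1 - 18/(13^3 - 13) = 0.991758. Corrected H = 0.773626 / 0.991758 = 0.780055.
Step 5: Under H0, H ~ chi^2(2); p-value = 0.677038.
Step 6: alpha = 0.1. fail to reject H0.

H = 0.7801, df = 2, p = 0.677038, fail to reject H0.


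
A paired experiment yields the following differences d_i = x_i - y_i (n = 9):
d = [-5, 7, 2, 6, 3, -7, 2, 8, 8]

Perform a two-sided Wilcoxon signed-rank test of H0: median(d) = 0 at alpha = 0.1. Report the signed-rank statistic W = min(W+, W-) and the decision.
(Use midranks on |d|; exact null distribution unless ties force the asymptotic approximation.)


Step 1: Drop any zero differences (none here) and take |d_i|.
|d| = [5, 7, 2, 6, 3, 7, 2, 8, 8]
Step 2: Midrank |d_i| (ties get averaged ranks).
ranks: |5|->4, |7|->6.5, |2|->1.5, |6|->5, |3|->3, |7|->6.5, |2|->1.5, |8|->8.5, |8|->8.5
Step 3: Attach original signs; sum ranks with positive sign and with negative sign.
W+ = 6.5 + 1.5 + 5 + 3 + 1.5 + 8.5 + 8.5 = 34.5
W- = 4 + 6.5 = 10.5
(Check: W+ + W- = 45 should equal n(n+1)/2 = 45.)
Step 4: Test statistic W = min(W+, W-) = 10.5.
Step 5: Ties in |d|, so use the tie-corrected normal approximation.
        E[W] = n(n+1)/4 = 9*10/4 = 22.5.
        Tie groups: |d|=2 (t=2), |d|=7 (t=2), |d|=8 (t=2); sum(t^3 - t) = 18.
        Var[W] = n(n+1)(2n+1)/24 - sum(t^3-t)/48 = 1710/24 - 18/48 = 70.875.
        z = (W - E[W]) / sqrt(Var[W]) = (10.5 - 22.5) / 8.4187 = -1.4254.
        Two-sided p = 2*Phi(z) = 0.154044.
Step 6: alpha = 0.1. fail to reject H0.

W+ = 34.5, W- = 10.5, W = min = 10.5, p = 0.154044, fail to reject H0.


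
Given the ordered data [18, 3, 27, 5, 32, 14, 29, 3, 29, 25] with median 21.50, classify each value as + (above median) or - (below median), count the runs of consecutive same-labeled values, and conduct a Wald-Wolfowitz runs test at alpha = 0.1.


Step 1: Compute median = 21.50; label A = above, B = below.
Labels in order: BBABABABAA  (n_A = 5, n_B = 5)
Step 2: Count runs R = 8.
Step 3: Under H0 (random ordering), E[R] = 2*n_A*n_B/(n_A+n_B) + 1 = 2*5*5/10 + 1 = 6.0000.
        Var[R] = 2*n_A*n_B*(2*n_A*n_B - n_A - n_B) / ((n_A+n_B)^2 * (n_A+n_B-1)) = 2000/900 = 2.2222.
        SD[R] = 1.4907.
Step 4: Continuity-corrected z = (R - 0.5 - E[R]) / SD[R] = (8 - 0.5 - 6.0000) / 1.4907 = 1.0062.
Step 5: Two-sided p-value via normal approximation = 2*(1 - Phi(|z|)) = 0.314305.
Step 6: alpha = 0.1. fail to reject H0.

R = 8, z = 1.0062, p = 0.314305, fail to reject H0.


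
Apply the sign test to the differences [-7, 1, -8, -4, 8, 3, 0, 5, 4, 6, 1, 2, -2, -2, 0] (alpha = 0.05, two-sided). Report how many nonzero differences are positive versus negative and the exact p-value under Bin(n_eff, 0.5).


Step 1: Discard zero differences. Original n = 15; n_eff = number of nonzero differences = 13.
Nonzero differences (with sign): -7, +1, -8, -4, +8, +3, +5, +4, +6, +1, +2, -2, -2
Step 2: Count signs: positive = 8, negative = 5.
Step 3: Under H0: P(positive) = 0.5, so the number of positives S ~ Bin(13, 0.5).
Step 4: Two-sided exact p-value = sum of Bin(13,0.5) probabilities at or below the observed probability = 0.581055.
Step 5: alpha = 0.05. fail to reject H0.

n_eff = 13, pos = 8, neg = 5, p = 0.581055, fail to reject H0.


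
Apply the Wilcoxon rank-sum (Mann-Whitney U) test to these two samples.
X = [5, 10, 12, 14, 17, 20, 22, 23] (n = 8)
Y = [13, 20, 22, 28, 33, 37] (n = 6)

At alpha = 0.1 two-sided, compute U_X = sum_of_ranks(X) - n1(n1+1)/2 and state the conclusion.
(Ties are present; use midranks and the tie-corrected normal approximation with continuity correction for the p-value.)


Step 1: Combine and sort all 14 observations; assign midranks.
sorted (value, group): (5,X), (10,X), (12,X), (13,Y), (14,X), (17,X), (20,X), (20,Y), (22,X), (22,Y), (23,X), (28,Y), (33,Y), (37,Y)
ranks: 5->1, 10->2, 12->3, 13->4, 14->5, 17->6, 20->7.5, 20->7.5, 22->9.5, 22->9.5, 23->11, 28->12, 33->13, 37->14
Step 2: Rank sum for X: R1 = 1 + 2 + 3 + 5 + 6 + 7.5 + 9.5 + 11 = 45.
Step 3: U_X = R1 - n1(n1+1)/2 = 45 - 8*9/2 = 45 - 36 = 9.
       U_Y = n1*n2 - U_X = 48 - 9 = 39.
Step 4: Ties are present, so use the tie-corrected normal approximation (with continuity correction) for the p-value.
Step 5: p-value = 0.060646; compare to alpha = 0.1. reject H0.

U_X = 9, p = 0.060646, reject H0 at alpha = 0.1.


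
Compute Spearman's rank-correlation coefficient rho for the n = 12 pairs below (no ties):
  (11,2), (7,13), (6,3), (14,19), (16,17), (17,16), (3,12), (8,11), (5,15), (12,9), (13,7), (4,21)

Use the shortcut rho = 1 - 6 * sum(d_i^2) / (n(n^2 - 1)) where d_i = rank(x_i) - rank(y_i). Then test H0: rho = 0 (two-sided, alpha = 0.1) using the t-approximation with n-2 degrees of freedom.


Step 1: Rank x and y separately (midranks; no ties here).
rank(x): 11->7, 7->5, 6->4, 14->10, 16->11, 17->12, 3->1, 8->6, 5->3, 12->8, 13->9, 4->2
rank(y): 2->1, 13->7, 3->2, 19->11, 17->10, 16->9, 12->6, 11->5, 15->8, 9->4, 7->3, 21->12
Step 2: d_i = R_x(i) - R_y(i); compute d_i^2.
  (7-1)^2=36, (5-7)^2=4, (4-2)^2=4, (10-11)^2=1, (11-10)^2=1, (12-9)^2=9, (1-6)^2=25, (6-5)^2=1, (3-8)^2=25, (8-4)^2=16, (9-3)^2=36, (2-12)^2=100
sum(d^2) = 258.
Step 3: rho = 1 - 6*258 / (12*(12^2 - 1)) = 1 - 1548/1716 = 0.097902.
Step 4: Under H0, t = rho * sqrt((n-2)/(1-rho^2)) = 0.3111 ~ t(10).
Step 5: Two-sided p-value from the t-distribution with 10 df = 0.762122.
Step 6: alpha = 0.1. fail to reject H0.

rho = 0.0979, p = 0.762122, fail to reject H0 at alpha = 0.1.


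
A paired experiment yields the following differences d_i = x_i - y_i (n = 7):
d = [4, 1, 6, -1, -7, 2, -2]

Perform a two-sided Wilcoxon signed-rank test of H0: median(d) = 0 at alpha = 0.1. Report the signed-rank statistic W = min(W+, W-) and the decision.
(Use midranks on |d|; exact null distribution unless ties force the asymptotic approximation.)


Step 1: Drop any zero differences (none here) and take |d_i|.
|d| = [4, 1, 6, 1, 7, 2, 2]
Step 2: Midrank |d_i| (ties get averaged ranks).
ranks: |4|->5, |1|->1.5, |6|->6, |1|->1.5, |7|->7, |2|->3.5, |2|->3.5
Step 3: Attach original signs; sum ranks with positive sign and with negative sign.
W+ = 5 + 1.5 + 6 + 3.5 = 16
W- = 1.5 + 7 + 3.5 = 12
(Check: W+ + W- = 28 should equal n(n+1)/2 = 28.)
Step 4: Test statistic W = min(W+, W-) = 12.
Step 5: Ties in |d|, so use the tie-corrected normal approximation.
        E[W] = n(n+1)/4 = 7*8/4 = 14.
        Tie groups: |d|=1 (t=2), |d|=2 (t=2); sum(t^3 - t) = 12.
        Var[W] = n(n+1)(2n+1)/24 - sum(t^3-t)/48 = 840/24 - 12/48 = 34.75.
        z = (W - E[W]) / sqrt(Var[W]) = (12 - 14) / 5.8949 = -0.3393.
        Two-sided p = 2*Phi(z) = 0.734402.
Step 6: alpha = 0.1. fail to reject H0.

W+ = 16, W- = 12, W = min = 12, p = 0.734402, fail to reject H0.


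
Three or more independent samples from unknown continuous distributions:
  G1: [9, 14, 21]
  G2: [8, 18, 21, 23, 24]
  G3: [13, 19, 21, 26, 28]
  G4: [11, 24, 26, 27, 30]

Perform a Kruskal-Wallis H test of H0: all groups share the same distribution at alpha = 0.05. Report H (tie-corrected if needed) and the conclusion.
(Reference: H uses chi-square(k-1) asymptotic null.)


Step 1: Combine all N = 18 observations and assign midranks.
sorted (value, group, rank): (8,G2,1), (9,G1,2), (11,G4,3), (13,G3,4), (14,G1,5), (18,G2,6), (19,G3,7), (21,G1,9), (21,G2,9), (21,G3,9), (23,G2,11), (24,G2,12.5), (24,G4,12.5), (26,G3,14.5), (26,G4,14.5), (27,G4,16), (28,G3,17), (30,G4,18)
Step 2: Sum ranks within each group.
R_1 = 16 (n_1 = 3)
R_2 = 39.5 (n_2 = 5)
R_3 = 51.5 (n_3 = 5)
R_4 = 64 (n_4 = 5)
Step 3: H = 12/(N(N+1)) * sum(R_i^2/n_i) - 3(N+1)
     = 12/(18*19) * (16^2/3 + 39.5^2/5 + 51.5^2/5 + 64^2/5) - 3*19
     = 0.035088 * 1747.03 - 57
     = 4.299415.
Step 4: Ties present; correction factor C = 1 - 36/(18^3 - 18) = 0.993808. Corrected H = 4.299415 / 0.993808 = 4.326203.
Step 5: Under H0, H ~ chi^2(3); p-value = 0.228326.
Step 6: alpha = 0.05. fail to reject H0.

H = 4.3262, df = 3, p = 0.228326, fail to reject H0.
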